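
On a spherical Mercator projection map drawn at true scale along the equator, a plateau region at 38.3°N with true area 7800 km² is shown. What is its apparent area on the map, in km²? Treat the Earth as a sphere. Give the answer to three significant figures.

12700 km²

The Mercator projection is conformal; its linear scale factor is the same in every direction and equals sec φ = 1/cos φ.
Areal scale = k² = sec²φ = 1/cos²(38.3°) = 1/0.7848² = 1.624.
Apparent area = 7800 × 1.624 ≈ 12700 km².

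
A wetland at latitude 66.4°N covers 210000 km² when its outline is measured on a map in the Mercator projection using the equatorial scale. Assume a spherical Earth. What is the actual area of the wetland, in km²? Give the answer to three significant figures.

33700 km²

Mercator is conformal, so the point scale is isotropic: h = k = sec φ = 1/cos φ.
Areal scale = k² = sec²φ = 1/cos²(66.4°) = 1/0.4003² = 6.239.
True area = apparent / (areal scale) = 210000 / 6.239 ≈ 33700 km².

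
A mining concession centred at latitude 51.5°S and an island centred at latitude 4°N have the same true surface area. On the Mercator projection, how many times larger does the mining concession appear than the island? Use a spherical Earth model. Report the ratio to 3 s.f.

2.57

Mercator areal scale is sec²φ.
At 51.5°: sec²(51.5°) = 1/0.6225² = 2.580.
At 4°: sec²(4°) = 1/0.9976² = 1.005.
Ratio = 2.580/1.005 = cos²(4°)/cos²(51.5°) ≈ 2.57.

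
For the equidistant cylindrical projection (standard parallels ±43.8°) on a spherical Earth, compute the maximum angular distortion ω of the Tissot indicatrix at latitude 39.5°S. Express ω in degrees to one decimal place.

3.8°

In the equirectangular projection with standard parallel φ₀ = 43.8° (x = Rλ cos φ₀, y = Rφ), meridians are true-scale (h = 1) and the parallel scale is k = cos φ₀ / cos φ.
At 39.5°: h = 1.000, k = 0.9354; principal scales a = 1.000, b = 0.9354.
sin(ω/2) = (a − b)/(a + b) = 0.06462/1.935 = 0.03339, so ω = 2 arcsin(0.03339) ≈ 3.8°.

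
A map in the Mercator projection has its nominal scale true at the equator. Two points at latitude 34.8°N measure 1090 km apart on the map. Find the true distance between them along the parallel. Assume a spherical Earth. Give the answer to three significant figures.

The Mercator projection is conformal; its linear scale factor is the same in every direction and equals sec φ = 1/cos φ.
Along the parallel at 34.8°, map distances are exaggerated by k = sec 34.8° = 1.218.
True distance = 1090 / 1.218 = 1090 × cos 34.8° ≈ 895 km.

895 km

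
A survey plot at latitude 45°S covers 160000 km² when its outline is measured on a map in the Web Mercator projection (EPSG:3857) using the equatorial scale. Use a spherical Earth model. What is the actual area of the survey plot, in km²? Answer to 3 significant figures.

80000 km²

For Mercator, h = k = sec φ (a conformal cylindrical projection has a single point scale, 1/cos φ).
Areal scale = k² = sec²φ = 1/cos²(45°) = 1/0.7071² = 2.000.
True area = apparent / (areal scale) = 160000 / 2.000 ≈ 80000 km².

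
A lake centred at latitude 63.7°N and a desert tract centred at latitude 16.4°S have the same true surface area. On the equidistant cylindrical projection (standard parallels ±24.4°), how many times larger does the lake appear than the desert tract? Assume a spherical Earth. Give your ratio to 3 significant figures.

2.17

The equidistant cylindrical projection with φ₀ = 24.4° has h = 1 (meridians true) and k = cos φ₀ / cos φ along parallels.
Areal scale at 63.7°: h·k = 1.000 × 2.055 = 2.055.
Areal scale at 16.4°: h·k = 1.000 × 0.9493 = 0.9493.
Ratio = 2.055/0.9493 ≈ 2.17.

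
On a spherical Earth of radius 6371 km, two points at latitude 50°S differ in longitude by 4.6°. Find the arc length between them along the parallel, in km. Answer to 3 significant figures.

Arc length along a parallel = R cos φ · Δλ (with Δλ in radians).
= 6371 × cos 50° × (4.6° × π/180) = 6371 × 0.6428 × 0.08029 ≈ 329 km.

329 km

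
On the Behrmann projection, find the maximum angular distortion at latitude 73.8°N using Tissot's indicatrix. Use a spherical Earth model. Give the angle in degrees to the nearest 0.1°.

Behrmann is a cylindrical equal-area projection with standard parallels at ±30°. A cylindrical equal-area projection with standard parallel φ₀ has meridian scale h = cos φ / cos φ₀ and parallel scale k = cos φ₀ / cos φ (so areas are preserved, h·k = 1).
At 73.8°: h = 0.3222, k = 3.104; principal scales a = 3.104, b = 0.3222.
sin(ω/2) = (a − b)/(a + b) = 2.782/3.426 = 0.8120, so ω = 2 arcsin(0.8120) ≈ 108.6°.

108.6°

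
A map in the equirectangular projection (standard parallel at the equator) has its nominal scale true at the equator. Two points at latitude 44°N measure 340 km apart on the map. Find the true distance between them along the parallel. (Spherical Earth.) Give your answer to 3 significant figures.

In the plate carrée (x = Rλ, y = Rφ), meridians are true-scale (h = 1) and parallels are stretched by k = sec φ.
Along the parallel at 44°, map distances are exaggerated by k = sec 44° = 1.390.
True distance = 340 / 1.390 = 340 × cos 44° ≈ 245 km.

245 km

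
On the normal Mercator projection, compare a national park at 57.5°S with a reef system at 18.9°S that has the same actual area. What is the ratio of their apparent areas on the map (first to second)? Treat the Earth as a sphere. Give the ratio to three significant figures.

3.10

Mercator areal scale is sec²φ.
At 57.5°: sec²(57.5°) = 1/0.5373² = 3.464.
At 18.9°: sec²(18.9°) = 1/0.9461² = 1.117.
Ratio = 3.464/1.117 = cos²(18.9°)/cos²(57.5°) ≈ 3.10.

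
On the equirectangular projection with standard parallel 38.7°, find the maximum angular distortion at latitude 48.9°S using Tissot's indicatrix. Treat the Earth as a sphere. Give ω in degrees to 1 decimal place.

9.8°

In the equirectangular projection with standard parallel φ₀ = 38.7° (x = Rλ cos φ₀, y = Rφ), meridians are true-scale (h = 1) and the parallel scale is k = cos φ₀ / cos φ.
At 48.9°: h = 1.000, k = 1.187; principal scales a = 1.187, b = 1.000.
sin(ω/2) = (a − b)/(a + b) = 0.1872/2.187 = 0.08559, so ω = 2 arcsin(0.08559) ≈ 9.8°.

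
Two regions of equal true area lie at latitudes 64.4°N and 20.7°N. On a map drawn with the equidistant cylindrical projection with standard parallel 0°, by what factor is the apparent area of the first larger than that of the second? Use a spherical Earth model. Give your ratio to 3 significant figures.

2.16

In the plate carrée (x = Rλ, y = Rφ), meridians are true-scale (h = 1) and parallels are stretched by k = sec φ.
Areal scale at 64.4°: h·k = 1.000 × 2.314 = 2.314.
Areal scale at 20.7°: h·k = 1.000 × 1.069 = 1.069.
Ratio = 2.314/1.069 ≈ 2.16.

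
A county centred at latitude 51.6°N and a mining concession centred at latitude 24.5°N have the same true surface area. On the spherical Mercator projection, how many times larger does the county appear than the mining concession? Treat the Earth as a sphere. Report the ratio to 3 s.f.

On Mercator, area is exaggerated by sec²φ = 1/cos²φ.
At 51.6°: sec²(51.6°) = 1/0.6211² = 2.592.
At 24.5°: sec²(24.5°) = 1/0.9100² = 1.208.
Ratio = 2.592/1.208 = cos²(24.5°)/cos²(51.6°) ≈ 2.15.

2.15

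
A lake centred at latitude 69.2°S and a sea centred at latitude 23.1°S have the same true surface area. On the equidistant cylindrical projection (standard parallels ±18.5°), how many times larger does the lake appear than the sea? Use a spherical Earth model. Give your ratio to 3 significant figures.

The equidistant cylindrical projection with φ₀ = 18.5° has h = 1 (meridians true) and k = cos φ₀ / cos φ along parallels.
Areal scale at 69.2°: h·k = 1.000 × 2.671 = 2.671.
Areal scale at 23.1°: h·k = 1.000 × 1.031 = 1.031.
Ratio = 2.671/1.031 ≈ 2.59.

2.59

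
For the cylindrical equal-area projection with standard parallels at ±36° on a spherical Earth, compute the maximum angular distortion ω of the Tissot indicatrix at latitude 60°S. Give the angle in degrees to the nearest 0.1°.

For cylindrical equal-area with standard parallel φ₀, h = cos φ / cos φ₀ and k = cos φ₀ / cos φ, so h·k = 1.
At 60°: h = 0.6180, k = 1.618; principal scales a = 1.618, b = 0.6180.
sin(ω/2) = (a − b)/(a + b) = 1.0000/2.236 = 0.4472, so ω = 2 arcsin(0.4472) ≈ 53.1°.

53.1°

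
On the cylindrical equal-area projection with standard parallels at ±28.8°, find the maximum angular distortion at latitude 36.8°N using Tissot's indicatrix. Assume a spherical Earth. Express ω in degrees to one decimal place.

A cylindrical equal-area projection with standard parallel φ₀ has meridian scale h = cos φ / cos φ₀ and parallel scale k = cos φ₀ / cos φ (so areas are preserved, h·k = 1).
At 36.8°: h = 0.9138, k = 1.094; principal scales a = 1.094, b = 0.9138.
sin(ω/2) = (a − b)/(a + b) = 0.1806/2.008 = 0.08995, so ω = 2 arcsin(0.08995) ≈ 10.3°.

10.3°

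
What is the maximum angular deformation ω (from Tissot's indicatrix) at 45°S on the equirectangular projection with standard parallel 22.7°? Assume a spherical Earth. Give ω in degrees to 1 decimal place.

15.2°

In the equirectangular projection with standard parallel φ₀ = 22.7° (x = Rλ cos φ₀, y = Rφ), meridians are true-scale (h = 1) and the parallel scale is k = cos φ₀ / cos φ.
At 45°: h = 1.000, k = 1.305; principal scales a = 1.305, b = 1.000.
sin(ω/2) = (a − b)/(a + b) = 0.3047/2.305 = 0.1322, so ω = 2 arcsin(0.1322) ≈ 15.2°.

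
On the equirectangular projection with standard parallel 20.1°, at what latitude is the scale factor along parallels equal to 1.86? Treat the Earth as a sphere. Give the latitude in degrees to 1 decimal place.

The equidistant cylindrical projection with φ₀ = 20.1° has h = 1 (meridians true) and k = cos φ₀ / cos φ along parallels.
k = cos φ₀ / cos φ = 1.86  ⇒  cos φ = cos 20.1° / 1.86 = 0.5049.
φ = arccos(0.5049) ≈ 59.7°.

59.7°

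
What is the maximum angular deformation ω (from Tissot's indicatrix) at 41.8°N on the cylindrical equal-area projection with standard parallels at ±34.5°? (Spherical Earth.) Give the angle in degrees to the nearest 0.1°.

11.5°

For cylindrical equal-area with standard parallel φ₀, h = cos φ / cos φ₀ and k = cos φ₀ / cos φ, so h·k = 1.
At 41.8°: h = 0.9046, k = 1.106; principal scales a = 1.106, b = 0.9046.
sin(ω/2) = (a − b)/(a + b) = 0.2009/2.010 = 0.09997, so ω = 2 arcsin(0.09997) ≈ 11.5°.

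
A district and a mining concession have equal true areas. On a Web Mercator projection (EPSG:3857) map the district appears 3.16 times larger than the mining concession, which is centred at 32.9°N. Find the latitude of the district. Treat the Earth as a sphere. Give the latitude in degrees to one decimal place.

61.8°

On Mercator, (apparent₁)/(apparent₂) = sec²φ₁ / sec²φ₂ when true areas are equal.
cos²φ₂ / cos²φ₁ = 3.16  ⇒  cos φ₁ = cos 32.9° / √3.16 = 0.8396/1.778 = 0.4723.
φ₁ = arccos(0.4723) ≈ 61.8°.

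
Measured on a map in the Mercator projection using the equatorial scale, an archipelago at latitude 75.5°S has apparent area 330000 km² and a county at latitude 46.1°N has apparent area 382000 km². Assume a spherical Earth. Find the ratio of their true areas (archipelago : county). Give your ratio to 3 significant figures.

Mercator's areal exaggeration is sec²φ; hence true area = (apparent area) · cos²φ.
True area of archipelago: 330000 × cos²(75.5°) = 330000 × 0.06269 = 20690 km².
True area of county: 382000 × cos²(46.1°) = 382000 × 0.4808 = 183700 km².
Ratio = 20690 / 183700 ≈ 0.113.

0.113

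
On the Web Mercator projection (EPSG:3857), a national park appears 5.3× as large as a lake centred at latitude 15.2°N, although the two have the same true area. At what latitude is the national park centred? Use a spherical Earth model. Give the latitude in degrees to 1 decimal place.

For equal true areas on Mercator, apparent areas scale as sec²φ, so the ratio is cos²φ₂ / cos²φ₁.
cos²φ₂ / cos²φ₁ = 5.3  ⇒  cos φ₁ = cos 15.2° / √5.3 = 0.9650/2.302 = 0.4192.
φ₁ = arccos(0.4192) ≈ 65.2°.

65.2°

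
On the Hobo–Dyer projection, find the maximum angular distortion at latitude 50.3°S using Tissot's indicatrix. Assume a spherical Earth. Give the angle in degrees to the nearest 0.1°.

24.6°

The Hobo–Dyer projection is cylindrical equal-area with φ₀ = 37.5°. Cylindrical equal-area (φ₀ = 37.5°): h = cos φ / cos 37.5° along meridians, k = cos 37.5° / cos φ along parallels; h·k = 1.
At 50.3°: h = 0.8051, k = 1.242; principal scales a = 1.242, b = 0.8051.
sin(ω/2) = (a − b)/(a + b) = 0.4369/2.047 = 0.2134, so ω = 2 arcsin(0.2134) ≈ 24.6°.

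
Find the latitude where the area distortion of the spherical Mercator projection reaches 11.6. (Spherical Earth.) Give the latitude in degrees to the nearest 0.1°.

Mercator areal scale is sec²φ.
sec²φ = 11.6  ⇒  cos²φ = 0.08621  ⇒  cos φ = 0.2936.
φ = arccos(0.2936) ≈ 72.9°.

72.9°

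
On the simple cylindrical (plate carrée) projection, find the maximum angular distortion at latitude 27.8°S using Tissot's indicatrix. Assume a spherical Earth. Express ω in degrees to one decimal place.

Plate carrée maps x = Rλ, y = Rφ. The meridian scale is h = 1 and the parallel scale is k = 1/cos φ = sec φ.
At 27.8°: h = 1.000, k = 1.130; principal scales a = 1.130, b = 1.000.
sin(ω/2) = (a − b)/(a + b) = 0.1305/2.130 = 0.06124, so ω = 2 arcsin(0.06124) ≈ 7.0°.

7.0°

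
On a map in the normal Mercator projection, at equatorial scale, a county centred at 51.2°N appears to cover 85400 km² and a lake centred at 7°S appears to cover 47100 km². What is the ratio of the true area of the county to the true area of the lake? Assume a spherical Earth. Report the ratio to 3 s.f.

Since Mercator area scale is 1/cos²φ, the true area equals the apparent area multiplied by cos²φ.
True area of county: 85400 × cos²(51.2°) = 85400 × 0.3926 = 33530 km².
True area of lake: 47100 × cos²(7°) = 47100 × 0.9851 = 46400 km².
Ratio = 33530 / 46400 ≈ 0.723.

0.723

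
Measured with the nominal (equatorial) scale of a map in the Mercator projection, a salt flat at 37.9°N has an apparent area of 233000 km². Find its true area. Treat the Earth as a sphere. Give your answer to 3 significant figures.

The Mercator projection is conformal; its linear scale factor is the same in every direction and equals sec φ = 1/cos φ.
Areal scale = k² = sec²φ = 1/cos²(37.9°) = 1/0.7891² = 1.606.
True area = apparent / (areal scale) = 233000 / 1.606 ≈ 145000 km².

145000 km²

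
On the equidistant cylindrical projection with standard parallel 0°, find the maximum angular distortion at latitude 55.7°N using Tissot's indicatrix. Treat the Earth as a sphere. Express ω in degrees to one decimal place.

In the plate carrée (x = Rλ, y = Rφ), meridians are true-scale (h = 1) and parallels are stretched by k = sec φ.
At 55.7°: h = 1.000, k = 1.775; principal scales a = 1.775, b = 1.000.
sin(ω/2) = (a − b)/(a + b) = 0.7745/2.775 = 0.2792, so ω = 2 arcsin(0.2792) ≈ 32.4°.

32.4°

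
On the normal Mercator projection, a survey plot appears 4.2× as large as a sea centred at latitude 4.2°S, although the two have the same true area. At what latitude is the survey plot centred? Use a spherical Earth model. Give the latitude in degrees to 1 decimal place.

On Mercator, (apparent₁)/(apparent₂) = sec²φ₁ / sec²φ₂ when true areas are equal.
cos²φ₂ / cos²φ₁ = 4.2  ⇒  cos φ₁ = cos 4.2° / √4.2 = 0.9973/2.049 = 0.4866.
φ₁ = arccos(0.4866) ≈ 60.9°.

60.9°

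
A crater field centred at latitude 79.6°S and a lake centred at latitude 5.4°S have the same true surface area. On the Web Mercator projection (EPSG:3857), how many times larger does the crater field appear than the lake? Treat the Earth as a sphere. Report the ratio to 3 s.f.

On Mercator, area is exaggerated by sec²φ = 1/cos²φ.
At 79.6°: sec²(79.6°) = 1/0.1805² = 30.69.
At 5.4°: sec²(5.4°) = 1/0.9956² = 1.009.
Ratio = 30.69/1.009 = cos²(5.4°)/cos²(79.6°) ≈ 30.4.

30.4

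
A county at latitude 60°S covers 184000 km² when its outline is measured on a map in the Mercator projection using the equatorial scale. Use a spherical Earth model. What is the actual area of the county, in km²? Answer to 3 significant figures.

Mercator is conformal, so the point scale is isotropic: h = k = sec φ = 1/cos φ.
Areal scale = k² = sec²φ = 1/cos²(60°) = 1/0.5000² = 4.000.
True area = apparent / (areal scale) = 184000 / 4.000 ≈ 46000 km².

46000 km²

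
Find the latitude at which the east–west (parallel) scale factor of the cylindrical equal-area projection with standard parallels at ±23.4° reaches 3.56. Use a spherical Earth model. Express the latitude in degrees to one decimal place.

75.1°

For cylindrical equal-area with standard parallel φ₀, h = cos φ / cos φ₀ and k = cos φ₀ / cos φ, so h·k = 1.
k = cos φ₀ / cos φ = 3.56  ⇒  cos φ = cos 23.4° / 3.56 = 0.2578.
φ = arccos(0.2578) ≈ 75.1°.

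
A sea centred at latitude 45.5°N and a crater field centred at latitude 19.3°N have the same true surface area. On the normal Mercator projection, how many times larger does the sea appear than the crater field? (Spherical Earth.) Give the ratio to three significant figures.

1.81

On Mercator, area is exaggerated by sec²φ = 1/cos²φ.
At 45.5°: sec²(45.5°) = 1/0.7009² = 2.036.
At 19.3°: sec²(19.3°) = 1/0.9438² = 1.123.
Ratio = 2.036/1.123 = cos²(19.3°)/cos²(45.5°) ≈ 1.81.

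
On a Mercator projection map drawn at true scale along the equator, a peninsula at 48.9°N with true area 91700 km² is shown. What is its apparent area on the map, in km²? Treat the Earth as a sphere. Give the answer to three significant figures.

The Mercator projection is conformal; its linear scale factor is the same in every direction and equals sec φ = 1/cos φ.
Areal scale = k² = sec²φ = 1/cos²(48.9°) = 1/0.6574² = 2.314.
Apparent area = 91700 × 2.314 ≈ 212000 km².

212000 km²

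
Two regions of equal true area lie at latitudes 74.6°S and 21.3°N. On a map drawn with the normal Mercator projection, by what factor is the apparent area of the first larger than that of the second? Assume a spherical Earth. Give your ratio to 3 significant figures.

12.3

Mercator is conformal with k = sec φ, so areal scale = k² = sec²φ.
At 74.6°: sec²(74.6°) = 1/0.2656² = 14.18.
At 21.3°: sec²(21.3°) = 1/0.9317² = 1.152.
Ratio = 14.18/1.152 = cos²(21.3°)/cos²(74.6°) ≈ 12.3.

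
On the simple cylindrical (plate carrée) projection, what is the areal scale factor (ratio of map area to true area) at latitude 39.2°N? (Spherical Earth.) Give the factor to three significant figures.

Plate carrée maps x = Rλ, y = Rφ. The meridian scale is h = 1 and the parallel scale is k = 1/cos φ = sec φ.
Areal scale = h·k = 1 × sec φ; at 39.2°, h = 1.000, k = 1.290, so h·k = 1.290.

1.29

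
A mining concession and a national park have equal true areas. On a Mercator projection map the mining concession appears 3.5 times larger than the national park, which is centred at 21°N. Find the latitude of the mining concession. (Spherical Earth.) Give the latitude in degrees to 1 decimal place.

Mercator areal scale is sec²φ, so apparent-area ratio = sec²φ₁ / sec²φ₂ = cos²φ₂ / cos²φ₁.
cos²φ₂ / cos²φ₁ = 3.5  ⇒  cos φ₁ = cos 21° / √3.5 = 0.9336/1.871 = 0.4990.
φ₁ = arccos(0.4990) ≈ 60.1°.

60.1°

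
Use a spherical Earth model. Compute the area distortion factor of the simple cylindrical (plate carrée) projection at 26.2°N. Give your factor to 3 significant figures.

Plate carrée maps x = Rλ, y = Rφ. The meridian scale is h = 1 and the parallel scale is k = 1/cos φ = sec φ.
Areal scale = h·k = 1 × sec φ; at 26.2°, h = 1.000, k = 1.115, so h·k = 1.115.

1.11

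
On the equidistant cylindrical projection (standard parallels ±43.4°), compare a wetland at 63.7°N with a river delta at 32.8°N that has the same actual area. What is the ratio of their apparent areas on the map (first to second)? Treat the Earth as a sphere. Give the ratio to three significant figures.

In the equirectangular projection with standard parallel φ₀ = 43.4° (x = Rλ cos φ₀, y = Rφ), meridians are true-scale (h = 1) and the parallel scale is k = cos φ₀ / cos φ.
Areal scale at 63.7°: h·k = 1.000 × 1.640 = 1.640.
Areal scale at 32.8°: h·k = 1.000 × 0.8644 = 0.8644.
Ratio = 1.640/0.8644 ≈ 1.90.

1.90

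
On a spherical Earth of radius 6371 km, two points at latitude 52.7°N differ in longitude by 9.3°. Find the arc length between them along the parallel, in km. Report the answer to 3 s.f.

627 km

Arc length along a parallel = R cos φ · Δλ (with Δλ in radians).
= 6371 × cos 52.7° × (9.3° × π/180) = 6371 × 0.6060 × 0.1623 ≈ 627 km.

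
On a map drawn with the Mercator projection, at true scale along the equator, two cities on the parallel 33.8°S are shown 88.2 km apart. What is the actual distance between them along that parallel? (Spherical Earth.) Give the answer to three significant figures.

73.3 km

Mercator is conformal, so the point scale is isotropic: h = k = sec φ = 1/cos φ.
Along the parallel at 33.8°, map distances are exaggerated by k = sec 33.8° = 1.203.
True distance = 88.2 / 1.203 = 88.2 × cos 33.8° ≈ 73.3 km.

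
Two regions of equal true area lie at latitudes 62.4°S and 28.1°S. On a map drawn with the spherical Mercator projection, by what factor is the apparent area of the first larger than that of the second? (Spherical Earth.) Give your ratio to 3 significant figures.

3.63

On Mercator, area is exaggerated by sec²φ = 1/cos²φ.
At 62.4°: sec²(62.4°) = 1/0.4633² = 4.659.
At 28.1°: sec²(28.1°) = 1/0.8821² = 1.285.
Ratio = 4.659/1.285 = cos²(28.1°)/cos²(62.4°) ≈ 3.63.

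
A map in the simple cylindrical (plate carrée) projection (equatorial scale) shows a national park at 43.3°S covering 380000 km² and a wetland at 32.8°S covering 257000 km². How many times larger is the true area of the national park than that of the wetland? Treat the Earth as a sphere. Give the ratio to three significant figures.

1.28

On the plate carrée, areal scale = h·k = 1 × sec φ, so true area = apparent × cos φ.
True area of national park: 380000 × cos(43.3°) = 380000 × 0.7278 = 276600 km².
True area of wetland: 257000 × cos(32.8°) = 257000 × 0.8406 = 216000 km².
Ratio = 276600 / 216000 ≈ 1.28.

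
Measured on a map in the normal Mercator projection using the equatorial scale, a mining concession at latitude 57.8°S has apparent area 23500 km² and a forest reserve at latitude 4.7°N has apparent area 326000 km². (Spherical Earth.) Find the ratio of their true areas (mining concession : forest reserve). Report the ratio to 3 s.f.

0.0206

On Mercator the areal scale is sec²φ, so true area = apparent × cos²φ.
True area of mining concession: 23500 × cos²(57.8°) = 23500 × 0.2840 = 6673 km².
True area of forest reserve: 326000 × cos²(4.7°) = 326000 × 0.9933 = 323800 km².
Ratio = 6673 / 323800 ≈ 0.0206.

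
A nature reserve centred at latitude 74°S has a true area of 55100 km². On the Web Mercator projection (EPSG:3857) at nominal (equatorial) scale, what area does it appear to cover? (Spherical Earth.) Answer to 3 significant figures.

725000 km²

For Mercator, h = k = sec φ (a conformal cylindrical projection has a single point scale, 1/cos φ).
Areal scale = k² = sec²φ = 1/cos²(74°) = 1/0.2756² = 13.16.
Apparent area = 55100 × 13.16 ≈ 725000 km².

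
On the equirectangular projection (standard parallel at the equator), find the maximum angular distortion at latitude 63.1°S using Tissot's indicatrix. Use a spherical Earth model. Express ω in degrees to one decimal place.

Plate carrée maps x = Rλ, y = Rφ. The meridian scale is h = 1 and the parallel scale is k = 1/cos φ = sec φ.
At 63.1°: h = 1.000, k = 2.210; principal scales a = 2.210, b = 1.000.
sin(ω/2) = (a − b)/(a + b) = 1.210/3.210 = 0.3770, so ω = 2 arcsin(0.3770) ≈ 44.3°.

44.3°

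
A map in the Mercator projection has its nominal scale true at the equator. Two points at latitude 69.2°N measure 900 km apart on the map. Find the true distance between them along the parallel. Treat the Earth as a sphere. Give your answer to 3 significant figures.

320 km

Mercator is conformal, so the point scale is isotropic: h = k = sec φ = 1/cos φ.
Along the parallel at 69.2°, map distances are exaggerated by k = sec 69.2° = 2.816.
True distance = 900 / 2.816 = 900 × cos 69.2° ≈ 320 km.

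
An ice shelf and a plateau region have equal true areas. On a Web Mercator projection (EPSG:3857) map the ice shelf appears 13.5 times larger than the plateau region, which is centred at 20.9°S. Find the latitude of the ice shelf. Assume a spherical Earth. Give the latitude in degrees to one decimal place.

75.3°

On Mercator, (apparent₁)/(apparent₂) = sec²φ₁ / sec²φ₂ when true areas are equal.
cos²φ₂ / cos²φ₁ = 13.5  ⇒  cos φ₁ = cos 20.9° / √13.5 = 0.9342/3.674 = 0.2543.
φ₁ = arccos(0.2543) ≈ 75.3°.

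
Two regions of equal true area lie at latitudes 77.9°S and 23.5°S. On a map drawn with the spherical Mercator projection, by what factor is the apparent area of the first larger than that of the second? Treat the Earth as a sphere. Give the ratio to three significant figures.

Mercator areal scale is sec²φ.
At 77.9°: sec²(77.9°) = 1/0.2096² = 22.76.
At 23.5°: sec²(23.5°) = 1/0.9171² = 1.189.
Ratio = 22.76/1.189 = cos²(23.5°)/cos²(77.9°) ≈ 19.1.

19.1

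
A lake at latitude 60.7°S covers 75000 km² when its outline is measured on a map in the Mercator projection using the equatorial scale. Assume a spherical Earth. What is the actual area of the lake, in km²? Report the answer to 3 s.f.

Mercator is conformal, so the point scale is isotropic: h = k = sec φ = 1/cos φ.
Areal scale = k² = sec²φ = 1/cos²(60.7°) = 1/0.4894² = 4.175.
True area = apparent / (areal scale) = 75000 / 4.175 ≈ 18000 km².

18000 km²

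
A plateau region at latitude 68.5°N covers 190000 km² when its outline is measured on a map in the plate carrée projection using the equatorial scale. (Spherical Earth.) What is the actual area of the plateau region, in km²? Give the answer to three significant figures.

69600 km²

Plate carrée maps x = Rλ, y = Rφ. The meridian scale is h = 1 and the parallel scale is k = 1/cos φ = sec φ.
Areal scale = h·k = 1 × sec φ; at 68.5°, h = 1.000, k = 2.729, so h·k = 2.729.
True area = apparent / (areal scale) = 190000 / 2.729 ≈ 69600 km².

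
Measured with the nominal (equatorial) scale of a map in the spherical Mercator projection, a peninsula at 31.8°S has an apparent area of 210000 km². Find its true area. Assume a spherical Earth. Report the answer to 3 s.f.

152000 km²

The Mercator projection is conformal; its linear scale factor is the same in every direction and equals sec φ = 1/cos φ.
Areal scale = k² = sec²φ = 1/cos²(31.8°) = 1/0.8499² = 1.384.
True area = apparent / (areal scale) = 210000 / 1.384 ≈ 152000 km².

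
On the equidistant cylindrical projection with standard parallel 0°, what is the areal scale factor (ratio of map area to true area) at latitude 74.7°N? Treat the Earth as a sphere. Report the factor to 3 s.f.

3.79

Plate carrée maps x = Rλ, y = Rφ. The meridian scale is h = 1 and the parallel scale is k = 1/cos φ = sec φ.
Areal scale = h·k = 1 × sec φ; at 74.7°, h = 1.000, k = 3.790, so h·k = 3.790.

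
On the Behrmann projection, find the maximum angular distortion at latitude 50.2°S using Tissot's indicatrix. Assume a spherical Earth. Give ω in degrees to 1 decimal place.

The Behrmann projection is cylindrical equal-area with φ₀ = 30°. Cylindrical equal-area (φ₀ = 30°): h = cos φ / cos 30° along meridians, k = cos 30° / cos φ along parallels; h·k = 1.
At 50.2°: h = 0.7391, k = 1.353; principal scales a = 1.353, b = 0.7391.
sin(ω/2) = (a − b)/(a + b) = 0.6138/2.092 = 0.2934, so ω = 2 arcsin(0.2934) ≈ 34.1°.

34.1°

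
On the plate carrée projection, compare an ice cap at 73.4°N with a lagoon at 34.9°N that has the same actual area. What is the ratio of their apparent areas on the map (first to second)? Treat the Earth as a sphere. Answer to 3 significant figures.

In the plate carrée (x = Rλ, y = Rφ), meridians are true-scale (h = 1) and parallels are stretched by k = sec φ.
Areal scale at 73.4°: h·k = 1.000 × 3.500 = 3.500.
Areal scale at 34.9°: h·k = 1.000 × 1.219 = 1.219.
Ratio = 3.500/1.219 ≈ 2.87.

2.87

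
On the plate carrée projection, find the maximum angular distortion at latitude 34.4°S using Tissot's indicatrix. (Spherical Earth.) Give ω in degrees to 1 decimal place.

11.0°

In the plate carrée (x = Rλ, y = Rφ), meridians are true-scale (h = 1) and parallels are stretched by k = sec φ.
At 34.4°: h = 1.000, k = 1.212; principal scales a = 1.212, b = 1.000.
sin(ω/2) = (a − b)/(a + b) = 0.2120/2.212 = 0.09582, so ω = 2 arcsin(0.09582) ≈ 11.0°.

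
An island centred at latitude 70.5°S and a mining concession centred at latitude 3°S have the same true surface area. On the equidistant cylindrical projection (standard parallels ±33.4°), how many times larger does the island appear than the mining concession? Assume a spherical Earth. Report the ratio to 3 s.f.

2.99

In the equirectangular projection with standard parallel φ₀ = 33.4° (x = Rλ cos φ₀, y = Rφ), meridians are true-scale (h = 1) and the parallel scale is k = cos φ₀ / cos φ.
Areal scale at 70.5°: h·k = 1.000 × 2.501 = 2.501.
Areal scale at 3°: h·k = 1.000 × 0.8360 = 0.8360.
Ratio = 2.501/0.8360 ≈ 2.99.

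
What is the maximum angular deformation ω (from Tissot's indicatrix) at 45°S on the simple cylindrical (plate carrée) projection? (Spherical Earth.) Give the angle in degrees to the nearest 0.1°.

For the equirectangular projection with φ₀ = 0 (plate carrée), h = 1 along meridians and k = sec φ along parallels.
At 45°: h = 1.000, k = 1.414; principal scales a = 1.414, b = 1.000.
sin(ω/2) = (a − b)/(a + b) = 0.4142/2.414 = 0.1716, so ω = 2 arcsin(0.1716) ≈ 19.8°.

19.8°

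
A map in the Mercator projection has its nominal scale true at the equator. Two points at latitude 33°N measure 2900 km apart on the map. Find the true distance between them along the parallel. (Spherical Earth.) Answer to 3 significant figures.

Mercator is conformal, so the point scale is isotropic: h = k = sec φ = 1/cos φ.
Along the parallel at 33°, map distances are exaggerated by k = sec 33° = 1.192.
True distance = 2900 / 1.192 = 2900 × cos 33° ≈ 2430 km.

2430 km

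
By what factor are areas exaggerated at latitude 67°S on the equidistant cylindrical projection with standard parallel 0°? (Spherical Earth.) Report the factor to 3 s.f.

2.56

In the plate carrée (x = Rλ, y = Rφ), meridians are true-scale (h = 1) and parallels are stretched by k = sec φ.
Areal scale = h·k = 1 × sec φ; at 67°, h = 1.000, k = 2.559, so h·k = 2.559.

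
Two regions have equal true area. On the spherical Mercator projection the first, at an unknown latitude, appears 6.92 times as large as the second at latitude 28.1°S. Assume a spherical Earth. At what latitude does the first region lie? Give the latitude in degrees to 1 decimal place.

70.4°

For equal true areas on Mercator, apparent areas scale as sec²φ, so the ratio is cos²φ₂ / cos²φ₁.
cos²φ₂ / cos²φ₁ = 6.92  ⇒  cos φ₁ = cos 28.1° / √6.92 = 0.8821/2.631 = 0.3353.
φ₁ = arccos(0.3353) ≈ 70.4°.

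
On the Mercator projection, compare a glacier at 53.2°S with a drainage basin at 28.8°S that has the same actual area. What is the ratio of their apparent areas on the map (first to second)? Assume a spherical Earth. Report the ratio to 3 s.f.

Mercator areal scale is sec²φ.
At 53.2°: sec²(53.2°) = 1/0.5990² = 2.787.
At 28.8°: sec²(28.8°) = 1/0.8763² = 1.302.
Ratio = 2.787/1.302 = cos²(28.8°)/cos²(53.2°) ≈ 2.14.

2.14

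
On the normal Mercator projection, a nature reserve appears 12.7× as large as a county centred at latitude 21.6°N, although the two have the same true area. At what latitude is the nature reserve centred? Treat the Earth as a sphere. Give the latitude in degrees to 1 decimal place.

74.9°

On Mercator, (apparent₁)/(apparent₂) = sec²φ₁ / sec²φ₂ when true areas are equal.
cos²φ₂ / cos²φ₁ = 12.7  ⇒  cos φ₁ = cos 21.6° / √12.7 = 0.9298/3.564 = 0.2609.
φ₁ = arccos(0.2609) ≈ 74.9°.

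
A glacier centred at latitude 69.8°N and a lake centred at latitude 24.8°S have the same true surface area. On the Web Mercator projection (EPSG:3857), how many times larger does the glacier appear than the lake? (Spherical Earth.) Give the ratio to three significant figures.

Mercator is conformal with k = sec φ, so areal scale = k² = sec²φ.
At 69.8°: sec²(69.8°) = 1/0.3453² = 8.387.
At 24.8°: sec²(24.8°) = 1/0.9078² = 1.214.
Ratio = 8.387/1.214 = cos²(24.8°)/cos²(69.8°) ≈ 6.91.

6.91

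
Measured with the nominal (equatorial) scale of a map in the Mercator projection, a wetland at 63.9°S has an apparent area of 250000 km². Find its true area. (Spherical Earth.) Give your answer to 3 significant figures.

48400 km²

For Mercator, h = k = sec φ (a conformal cylindrical projection has a single point scale, 1/cos φ).
Areal scale = k² = sec²φ = 1/cos²(63.9°) = 1/0.4399² = 5.167.
True area = apparent / (areal scale) = 250000 / 5.167 ≈ 48400 km².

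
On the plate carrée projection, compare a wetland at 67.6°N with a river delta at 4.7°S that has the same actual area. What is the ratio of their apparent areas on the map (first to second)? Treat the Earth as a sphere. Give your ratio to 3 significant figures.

Plate carrée maps x = Rλ, y = Rφ. The meridian scale is h = 1 and the parallel scale is k = 1/cos φ = sec φ.
Areal scale at 67.6°: h·k = 1.000 × 2.624 = 2.624.
Areal scale at 4.7°: h·k = 1.000 × 1.003 = 1.003.
Ratio = 2.624/1.003 ≈ 2.62.

2.62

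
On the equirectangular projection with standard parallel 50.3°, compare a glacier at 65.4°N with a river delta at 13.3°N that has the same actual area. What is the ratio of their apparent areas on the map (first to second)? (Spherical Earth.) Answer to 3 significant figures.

2.34

With standard parallel φ₀ = 50.3°, the equirectangular projection gives x = Rλ cos φ₀, y = Rφ, so h = 1 and k = cos 50.3° / cos φ.
Areal scale at 65.4°: h·k = 1.000 × 1.534 = 1.534.
Areal scale at 13.3°: h·k = 1.000 × 0.6564 = 0.6564.
Ratio = 1.534/0.6564 ≈ 2.34.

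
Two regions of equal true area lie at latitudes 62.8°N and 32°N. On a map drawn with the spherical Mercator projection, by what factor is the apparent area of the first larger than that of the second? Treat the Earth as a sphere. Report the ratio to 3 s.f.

3.44

On Mercator, area is exaggerated by sec²φ = 1/cos²φ.
At 62.8°: sec²(62.8°) = 1/0.4571² = 4.786.
At 32°: sec²(32°) = 1/0.8480² = 1.390.
Ratio = 4.786/1.390 = cos²(32°)/cos²(62.8°) ≈ 3.44.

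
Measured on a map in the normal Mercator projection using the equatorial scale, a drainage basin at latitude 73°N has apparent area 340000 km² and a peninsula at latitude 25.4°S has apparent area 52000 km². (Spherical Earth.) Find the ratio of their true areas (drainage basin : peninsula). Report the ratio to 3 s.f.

0.685

Since Mercator area scale is 1/cos²φ, the true area equals the apparent area multiplied by cos²φ.
True area of drainage basin: 340000 × cos²(73°) = 340000 × 0.08548 = 29060 km².
True area of peninsula: 52000 × cos²(25.4°) = 52000 × 0.8160 = 42430 km².
Ratio = 29060 / 42430 ≈ 0.685.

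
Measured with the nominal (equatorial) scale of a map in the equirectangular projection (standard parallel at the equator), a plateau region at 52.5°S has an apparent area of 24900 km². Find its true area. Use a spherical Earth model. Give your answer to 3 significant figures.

15200 km²

For the equirectangular projection with φ₀ = 0 (plate carrée), h = 1 along meridians and k = sec φ along parallels.
Areal scale = h·k = 1 × sec φ; at 52.5°, h = 1.000, k = 1.643, so h·k = 1.643.
True area = apparent / (areal scale) = 24900 / 1.643 ≈ 15200 km².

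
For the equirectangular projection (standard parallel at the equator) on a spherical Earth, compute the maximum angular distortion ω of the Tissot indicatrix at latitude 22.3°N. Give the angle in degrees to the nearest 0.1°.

For the equirectangular projection with φ₀ = 0 (plate carrée), h = 1 along meridians and k = sec φ along parallels.
At 22.3°: h = 1.000, k = 1.081; principal scales a = 1.081, b = 1.000.
sin(ω/2) = (a − b)/(a + b) = 0.08084/2.081 = 0.03885, so ω = 2 arcsin(0.03885) ≈ 4.5°.

4.5°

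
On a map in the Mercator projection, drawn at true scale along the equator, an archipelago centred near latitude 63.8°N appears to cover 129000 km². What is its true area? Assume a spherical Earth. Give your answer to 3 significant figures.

Mercator is conformal, so the point scale is isotropic: h = k = sec φ = 1/cos φ.
Areal scale = k² = sec²φ = 1/cos²(63.8°) = 1/0.4415² = 5.130.
True area = apparent / (areal scale) = 129000 / 5.130 ≈ 25100 km².

25100 km²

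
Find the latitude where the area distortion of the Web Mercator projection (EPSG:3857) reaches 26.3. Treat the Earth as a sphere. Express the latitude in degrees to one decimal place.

78.8°

Mercator areal scale is sec²φ.
sec²φ = 26.3  ⇒  cos²φ = 0.03802  ⇒  cos φ = 0.1950.
φ = arccos(0.1950) ≈ 78.8°.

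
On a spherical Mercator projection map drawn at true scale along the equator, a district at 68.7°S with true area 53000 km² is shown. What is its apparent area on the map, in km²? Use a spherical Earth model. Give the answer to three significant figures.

402000 km²

Mercator is conformal, so the point scale is isotropic: h = k = sec φ = 1/cos φ.
Areal scale = k² = sec²φ = 1/cos²(68.7°) = 1/0.3633² = 7.579.
Apparent area = 53000 × 7.579 ≈ 402000 km².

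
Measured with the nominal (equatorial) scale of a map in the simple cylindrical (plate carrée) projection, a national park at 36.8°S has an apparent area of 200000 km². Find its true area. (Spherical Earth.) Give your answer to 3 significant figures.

Plate carrée maps x = Rλ, y = Rφ. The meridian scale is h = 1 and the parallel scale is k = 1/cos φ = sec φ.
Areal scale = h·k = 1 × sec φ; at 36.8°, h = 1.000, k = 1.249, so h·k = 1.249.
True area = apparent / (areal scale) = 200000 / 1.249 ≈ 160000 km².

160000 km²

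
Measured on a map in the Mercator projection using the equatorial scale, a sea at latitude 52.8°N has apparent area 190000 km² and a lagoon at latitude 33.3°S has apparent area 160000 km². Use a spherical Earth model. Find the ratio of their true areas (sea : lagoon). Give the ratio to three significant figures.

0.621

On Mercator the areal scale is sec²φ, so true area = apparent × cos²φ.
True area of sea: 190000 × cos²(52.8°) = 190000 × 0.3655 = 69450 km².
True area of lagoon: 160000 × cos²(33.3°) = 160000 × 0.6986 = 111800 km².
Ratio = 69450 / 111800 ≈ 0.621.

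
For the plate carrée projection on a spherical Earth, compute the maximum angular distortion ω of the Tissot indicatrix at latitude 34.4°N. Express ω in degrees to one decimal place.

In the plate carrée (x = Rλ, y = Rφ), meridians are true-scale (h = 1) and parallels are stretched by k = sec φ.
At 34.4°: h = 1.000, k = 1.212; principal scales a = 1.212, b = 1.000.
sin(ω/2) = (a − b)/(a + b) = 0.2120/2.212 = 0.09582, so ω = 2 arcsin(0.09582) ≈ 11.0°.

11.0°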